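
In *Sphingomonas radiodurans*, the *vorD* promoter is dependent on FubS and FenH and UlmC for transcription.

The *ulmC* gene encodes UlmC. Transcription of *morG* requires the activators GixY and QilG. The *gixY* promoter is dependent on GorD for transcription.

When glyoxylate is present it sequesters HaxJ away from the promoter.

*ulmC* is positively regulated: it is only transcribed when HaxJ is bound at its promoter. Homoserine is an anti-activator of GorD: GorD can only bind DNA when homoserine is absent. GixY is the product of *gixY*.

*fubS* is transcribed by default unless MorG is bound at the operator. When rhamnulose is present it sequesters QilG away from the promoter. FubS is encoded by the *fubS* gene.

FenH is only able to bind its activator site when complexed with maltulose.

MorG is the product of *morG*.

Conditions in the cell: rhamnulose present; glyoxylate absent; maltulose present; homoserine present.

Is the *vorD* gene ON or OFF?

Homoserine is present, so GorD is inactive.
Required activator GorD is absent, so *gixY* is not transcribed.
So GixY is not produced.
Rhamnulose is present, so QilG is inactive.
Required activator GixY is absent, so *morG* is not transcribed.
So MorG is not produced.
With no repressor bound, *fubS* is transcribed.
So FubS is produced and active.
Maltulose is present, so FenH is active.
Glyoxylate is absent, so HaxJ is active.
No repressor is bound and HaxJ is active, so *ulmC* is transcribed.
So UlmC is produced and active.
No repressor is bound and FubS and FenH and UlmC are active, so *vorD* is transcribed.

ON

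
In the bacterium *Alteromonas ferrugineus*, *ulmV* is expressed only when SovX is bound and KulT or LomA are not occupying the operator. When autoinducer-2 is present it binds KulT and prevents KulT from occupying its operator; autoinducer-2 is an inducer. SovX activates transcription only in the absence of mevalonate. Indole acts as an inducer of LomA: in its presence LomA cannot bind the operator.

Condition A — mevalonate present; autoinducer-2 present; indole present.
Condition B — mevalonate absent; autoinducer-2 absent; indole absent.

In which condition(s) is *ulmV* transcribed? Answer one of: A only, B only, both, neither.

neither

Condition A:
Mevalonate is present, so SovX is inactive.
Autoinducer-2 is present, so KulT is inactive.
Indole is present, so LomA is inactive.
Required activator SovX is absent, so *ulmV* is not transcribed.
→ *ulmV* is OFF in A.
Condition B:
Mevalonate is absent, so SovX is active.
Autoinducer-2 is absent, so KulT is active.
Indole is absent, so LomA is active.
With repressor KulT bound, *ulmV* is not transcribed.
→ *ulmV* is OFF in B.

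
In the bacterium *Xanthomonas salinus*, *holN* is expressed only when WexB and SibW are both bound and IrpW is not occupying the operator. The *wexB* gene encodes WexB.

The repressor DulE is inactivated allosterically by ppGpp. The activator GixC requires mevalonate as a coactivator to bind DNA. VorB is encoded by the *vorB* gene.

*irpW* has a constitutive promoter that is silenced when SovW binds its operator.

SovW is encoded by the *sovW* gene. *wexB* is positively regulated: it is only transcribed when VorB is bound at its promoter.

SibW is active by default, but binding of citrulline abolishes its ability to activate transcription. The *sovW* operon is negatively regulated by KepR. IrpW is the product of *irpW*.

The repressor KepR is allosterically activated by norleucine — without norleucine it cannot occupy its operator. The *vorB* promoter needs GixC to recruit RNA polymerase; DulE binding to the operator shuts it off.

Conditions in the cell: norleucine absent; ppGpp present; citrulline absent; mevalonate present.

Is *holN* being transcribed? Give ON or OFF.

ON

ppGpp is present, so DulE is inactive.
Mevalonate is present, so GixC is active.
No repressor is bound and GixC is active, so *vorB* is transcribed.
So VorB is produced and active.
No repressor is bound and VorB is active, so *wexB* is transcribed.
So WexB is produced and active.
Citrulline is absent, so SibW is active.
Norleucine is absent, so KepR is inactive.
With no repressor bound, *sovW* is transcribed.
So SovW is produced and active.
With repressor SovW bound, *irpW* is not transcribed.
So IrpW is not produced.
No repressor is bound and WexB and SibW are active, so *holN* is transcribed.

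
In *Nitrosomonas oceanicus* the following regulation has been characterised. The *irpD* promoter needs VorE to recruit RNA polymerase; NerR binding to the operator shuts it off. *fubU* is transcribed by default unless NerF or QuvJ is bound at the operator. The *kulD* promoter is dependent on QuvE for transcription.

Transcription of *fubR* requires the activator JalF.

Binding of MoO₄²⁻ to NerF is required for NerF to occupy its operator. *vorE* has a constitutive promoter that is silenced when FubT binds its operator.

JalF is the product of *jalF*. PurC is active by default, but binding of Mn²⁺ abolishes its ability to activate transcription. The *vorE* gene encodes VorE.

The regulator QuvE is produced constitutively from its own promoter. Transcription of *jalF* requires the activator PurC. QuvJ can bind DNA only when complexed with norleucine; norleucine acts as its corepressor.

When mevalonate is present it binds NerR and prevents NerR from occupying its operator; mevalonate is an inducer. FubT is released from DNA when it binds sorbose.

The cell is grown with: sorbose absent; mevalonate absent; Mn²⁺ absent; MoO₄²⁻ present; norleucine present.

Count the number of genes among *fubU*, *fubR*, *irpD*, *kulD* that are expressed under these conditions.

2

MoO₄²⁻ is present, so NerF is active.
Norleucine is present, so QuvJ is active.
With repressor NerF bound, *fubU* is not transcribed.
→ *fubU* is OFF.
Mn²⁺ is absent, so PurC is active.
No repressor is bound and PurC is active, so *jalF* is transcribed.
So JalF is produced and active.
No repressor is bound and JalF is active, so *fubR* is transcribed.
→ *fubR* is ON.
Mevalonate is absent, so NerR is active.
Sorbose is absent, so FubT is active.
With repressor FubT bound, *vorE* is not transcribed.
So VorE is not produced.
With repressor NerR bound, *irpD* is not transcribed.
→ *irpD* is OFF.
QuvE is produced constitutively and is active.
No repressor is bound and QuvE is active, so *kulD* is transcribed.
→ *kulD* is ON.
2 of the 4 genes are transcribed.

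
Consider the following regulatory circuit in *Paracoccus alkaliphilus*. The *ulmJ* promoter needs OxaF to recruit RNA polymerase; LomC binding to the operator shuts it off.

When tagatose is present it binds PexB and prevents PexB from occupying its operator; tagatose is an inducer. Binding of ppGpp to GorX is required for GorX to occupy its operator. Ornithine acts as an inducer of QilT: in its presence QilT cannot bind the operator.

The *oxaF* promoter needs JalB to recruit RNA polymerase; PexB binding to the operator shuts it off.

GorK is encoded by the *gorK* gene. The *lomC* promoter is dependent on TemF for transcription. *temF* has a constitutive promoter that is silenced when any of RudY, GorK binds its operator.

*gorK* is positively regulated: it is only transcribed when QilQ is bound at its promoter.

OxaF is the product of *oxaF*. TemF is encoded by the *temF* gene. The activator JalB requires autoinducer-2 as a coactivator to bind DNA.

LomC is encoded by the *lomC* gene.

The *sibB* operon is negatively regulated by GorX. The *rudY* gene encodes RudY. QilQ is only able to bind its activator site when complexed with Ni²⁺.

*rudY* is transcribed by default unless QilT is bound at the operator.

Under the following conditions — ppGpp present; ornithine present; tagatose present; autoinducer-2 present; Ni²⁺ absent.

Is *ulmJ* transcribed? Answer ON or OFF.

Ornithine is present, so QilT is inactive.
With no repressor bound, *rudY* is transcribed.
So RudY is produced and active.
Ni²⁺ is absent, so QilQ is inactive.
Required activator QilQ is absent, so *gorK* is not transcribed.
So GorK is not produced.
With repressor RudY bound, *temF* is not transcribed.
So TemF is not produced.
Required activator TemF is absent, so *lomC* is not transcribed.
So LomC is not produced.
Tagatose is present, so PexB is inactive.
Autoinducer-2 is present, so JalB is active.
No repressor is bound and JalB is active, so *oxaF* is transcribed.
So OxaF is produced and active.
No repressor is bound and OxaF is active, so *ulmJ* is transcribed.

ON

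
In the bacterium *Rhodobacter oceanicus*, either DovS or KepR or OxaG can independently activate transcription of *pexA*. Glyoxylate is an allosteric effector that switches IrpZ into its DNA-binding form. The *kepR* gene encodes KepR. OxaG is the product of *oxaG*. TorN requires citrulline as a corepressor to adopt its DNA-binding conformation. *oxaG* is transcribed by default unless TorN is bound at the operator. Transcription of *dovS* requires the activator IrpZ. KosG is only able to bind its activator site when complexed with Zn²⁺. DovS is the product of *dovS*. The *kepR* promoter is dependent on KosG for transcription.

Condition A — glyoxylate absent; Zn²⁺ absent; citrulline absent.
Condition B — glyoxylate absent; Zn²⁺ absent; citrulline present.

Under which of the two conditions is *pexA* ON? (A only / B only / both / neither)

Condition A:
Glyoxylate is absent, so IrpZ is inactive.
Required activator IrpZ is absent, so *dovS* is not transcribed.
So DovS is not produced.
Zn²⁺ is absent, so KosG is inactive.
Required activator KosG is absent, so *kepR* is not transcribed.
So KepR is not produced.
Citrulline is absent, so TorN is inactive.
With no repressor bound, *oxaG* is transcribed.
So OxaG is produced and active.
Activator OxaG is present, so *pexA* is transcribed.
→ *pexA* is ON in A.
Condition B:
Glyoxylate is absent, so IrpZ is inactive.
Required activator IrpZ is absent, so *dovS* is not transcribed.
So DovS is not produced.
Zn²⁺ is absent, so KosG is inactive.
Required activator KosG is absent, so *kepR* is not transcribed.
So KepR is not produced.
Citrulline is present, so TorN is active.
With repressor TorN bound, *oxaG* is not transcribed.
So OxaG is not produced.
No activator is available at the *pexA* promoter, so *pexA* is not transcribed.
→ *pexA* is OFF in B.

A only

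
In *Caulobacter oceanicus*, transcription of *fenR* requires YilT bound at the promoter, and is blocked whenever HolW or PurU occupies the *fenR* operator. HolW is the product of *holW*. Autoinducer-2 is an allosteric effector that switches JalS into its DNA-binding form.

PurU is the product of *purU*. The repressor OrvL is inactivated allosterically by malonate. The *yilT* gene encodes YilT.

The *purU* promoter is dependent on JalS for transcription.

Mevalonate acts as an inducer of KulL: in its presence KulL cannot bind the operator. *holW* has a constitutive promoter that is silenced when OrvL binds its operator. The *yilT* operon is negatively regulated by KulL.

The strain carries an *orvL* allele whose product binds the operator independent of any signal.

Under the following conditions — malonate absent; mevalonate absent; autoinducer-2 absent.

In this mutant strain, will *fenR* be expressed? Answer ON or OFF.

OFF

OrvL is constitutively active in this strain.
With repressor OrvL bound, *holW* is not transcribed.
So HolW is not produced.
Mevalonate is absent, so KulL is active.
With repressor KulL bound, *yilT* is not transcribed.
So YilT is not produced.
Autoinducer-2 is absent, so JalS is inactive.
Required activator JalS is absent, so *purU* is not transcribed.
So PurU is not produced.
Required activator YilT is absent, so *fenR* is not transcribed.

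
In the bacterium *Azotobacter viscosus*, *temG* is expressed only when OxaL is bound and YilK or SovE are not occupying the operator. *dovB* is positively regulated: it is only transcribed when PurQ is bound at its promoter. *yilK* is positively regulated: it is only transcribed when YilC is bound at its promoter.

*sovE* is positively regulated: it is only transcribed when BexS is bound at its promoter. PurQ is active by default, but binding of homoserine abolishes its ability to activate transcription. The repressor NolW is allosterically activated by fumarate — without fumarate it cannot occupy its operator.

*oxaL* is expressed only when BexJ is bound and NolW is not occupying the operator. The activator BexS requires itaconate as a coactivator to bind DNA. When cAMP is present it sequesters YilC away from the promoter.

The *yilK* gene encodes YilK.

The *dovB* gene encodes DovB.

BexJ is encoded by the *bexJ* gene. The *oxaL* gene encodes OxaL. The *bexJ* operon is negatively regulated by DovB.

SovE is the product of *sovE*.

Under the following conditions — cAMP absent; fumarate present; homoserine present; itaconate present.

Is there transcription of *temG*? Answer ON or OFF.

OFF

Homoserine is present, so PurQ is inactive.
Required activator PurQ is absent, so *dovB* is not transcribed.
So DovB is not produced.
With no repressor bound, *bexJ* is transcribed.
So BexJ is produced and active.
Fumarate is present, so NolW is active.
With repressor NolW bound, *oxaL* is not transcribed.
So OxaL is not produced.
cAMP is absent, so YilC is active.
No repressor is bound and YilC is active, so *yilK* is transcribed.
So YilK is produced and active.
Itaconate is present, so BexS is active.
No repressor is bound and BexS is active, so *sovE* is transcribed.
So SovE is produced and active.
With repressor YilK bound, *temG* is not transcribed.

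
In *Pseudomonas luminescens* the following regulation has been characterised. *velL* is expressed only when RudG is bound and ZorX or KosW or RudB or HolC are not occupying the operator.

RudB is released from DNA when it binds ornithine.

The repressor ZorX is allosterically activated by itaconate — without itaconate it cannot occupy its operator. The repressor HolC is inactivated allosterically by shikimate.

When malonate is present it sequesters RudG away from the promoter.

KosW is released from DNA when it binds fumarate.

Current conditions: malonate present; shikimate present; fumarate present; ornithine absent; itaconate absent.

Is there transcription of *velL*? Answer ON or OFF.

Itaconate is absent, so ZorX is inactive.
Fumarate is present, so KosW is inactive.
Ornithine is absent, so RudB is active.
Malonate is present, so RudG is inactive.
Shikimate is present, so HolC is inactive.
With repressor RudB bound, *velL* is not transcribed.

OFF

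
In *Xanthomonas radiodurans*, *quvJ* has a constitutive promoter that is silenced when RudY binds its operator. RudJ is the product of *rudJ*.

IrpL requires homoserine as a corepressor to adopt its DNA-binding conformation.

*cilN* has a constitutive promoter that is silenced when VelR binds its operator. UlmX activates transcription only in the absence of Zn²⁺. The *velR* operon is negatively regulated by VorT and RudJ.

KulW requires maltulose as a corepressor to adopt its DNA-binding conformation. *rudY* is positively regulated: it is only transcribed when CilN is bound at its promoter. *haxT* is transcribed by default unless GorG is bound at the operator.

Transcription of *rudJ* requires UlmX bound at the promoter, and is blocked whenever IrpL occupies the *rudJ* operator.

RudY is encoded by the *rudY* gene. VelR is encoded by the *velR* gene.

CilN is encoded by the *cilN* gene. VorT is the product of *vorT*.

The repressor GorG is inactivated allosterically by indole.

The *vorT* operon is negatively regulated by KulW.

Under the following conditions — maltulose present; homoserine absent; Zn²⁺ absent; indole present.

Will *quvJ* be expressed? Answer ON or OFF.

OFF

Maltulose is present, so KulW is active.
With repressor KulW bound, *vorT* is not transcribed.
So VorT is not produced.
Zn²⁺ is absent, so UlmX is active.
Homoserine is absent, so IrpL is inactive.
No repressor is bound and UlmX is active, so *rudJ* is transcribed.
So RudJ is produced and active.
With repressor RudJ bound, *velR* is not transcribed.
So VelR is not produced.
With no repressor bound, *cilN* is transcribed.
So CilN is produced and active.
No repressor is bound and CilN is active, so *rudY* is transcribed.
So RudY is produced and active.
With repressor RudY bound, *quvJ* is not transcribed.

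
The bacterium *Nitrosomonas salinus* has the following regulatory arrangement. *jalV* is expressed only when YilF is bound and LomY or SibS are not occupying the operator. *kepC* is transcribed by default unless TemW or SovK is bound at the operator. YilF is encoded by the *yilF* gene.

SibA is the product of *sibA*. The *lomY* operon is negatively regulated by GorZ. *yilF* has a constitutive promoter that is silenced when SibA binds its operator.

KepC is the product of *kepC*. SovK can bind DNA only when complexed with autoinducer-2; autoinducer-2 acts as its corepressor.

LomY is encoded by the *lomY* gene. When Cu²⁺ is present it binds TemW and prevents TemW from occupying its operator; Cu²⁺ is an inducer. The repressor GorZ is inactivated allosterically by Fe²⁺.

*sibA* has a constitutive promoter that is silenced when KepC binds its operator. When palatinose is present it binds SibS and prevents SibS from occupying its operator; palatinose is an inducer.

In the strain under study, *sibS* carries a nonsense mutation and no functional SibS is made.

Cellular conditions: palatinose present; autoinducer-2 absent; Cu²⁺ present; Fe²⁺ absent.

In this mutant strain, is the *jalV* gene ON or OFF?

ON

Fe²⁺ is absent, so GorZ is active.
With repressor GorZ bound, *lomY* is not transcribed.
So LomY is not produced.
Cu²⁺ is present, so TemW is inactive.
Autoinducer-2 is absent, so SovK is inactive.
With no repressor bound, *kepC* is transcribed.
So KepC is produced and active.
With repressor KepC bound, *sibA* is not transcribed.
So SibA is not produced.
With no repressor bound, *yilF* is transcribed.
So YilF is produced and active.
SibS is non-functional in this strain, so it has no effect.
No repressor is bound and YilF is active, so *jalV* is transcribed.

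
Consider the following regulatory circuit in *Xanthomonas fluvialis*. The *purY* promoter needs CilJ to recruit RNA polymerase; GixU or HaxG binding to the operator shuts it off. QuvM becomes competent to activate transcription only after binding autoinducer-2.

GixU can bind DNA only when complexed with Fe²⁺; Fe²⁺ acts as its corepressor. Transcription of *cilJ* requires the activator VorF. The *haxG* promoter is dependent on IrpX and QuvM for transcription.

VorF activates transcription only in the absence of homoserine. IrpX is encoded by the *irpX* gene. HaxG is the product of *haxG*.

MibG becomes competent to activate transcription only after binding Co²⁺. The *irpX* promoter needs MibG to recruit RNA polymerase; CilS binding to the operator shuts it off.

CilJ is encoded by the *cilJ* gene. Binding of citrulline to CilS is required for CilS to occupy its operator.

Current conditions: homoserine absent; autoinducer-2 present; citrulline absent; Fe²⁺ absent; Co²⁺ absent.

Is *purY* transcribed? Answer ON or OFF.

ON

Homoserine is absent, so VorF is active.
No repressor is bound and VorF is active, so *cilJ* is transcribed.
So CilJ is produced and active.
Fe²⁺ is absent, so GixU is inactive.
Co²⁺ is absent, so MibG is inactive.
Citrulline is absent, so CilS is inactive.
Required activator MibG is absent, so *irpX* is not transcribed.
So IrpX is not produced.
Autoinducer-2 is present, so QuvM is active.
Required activator IrpX is absent, so *haxG* is not transcribed.
So HaxG is not produced.
No repressor is bound and CilJ is active, so *purY* is transcribed.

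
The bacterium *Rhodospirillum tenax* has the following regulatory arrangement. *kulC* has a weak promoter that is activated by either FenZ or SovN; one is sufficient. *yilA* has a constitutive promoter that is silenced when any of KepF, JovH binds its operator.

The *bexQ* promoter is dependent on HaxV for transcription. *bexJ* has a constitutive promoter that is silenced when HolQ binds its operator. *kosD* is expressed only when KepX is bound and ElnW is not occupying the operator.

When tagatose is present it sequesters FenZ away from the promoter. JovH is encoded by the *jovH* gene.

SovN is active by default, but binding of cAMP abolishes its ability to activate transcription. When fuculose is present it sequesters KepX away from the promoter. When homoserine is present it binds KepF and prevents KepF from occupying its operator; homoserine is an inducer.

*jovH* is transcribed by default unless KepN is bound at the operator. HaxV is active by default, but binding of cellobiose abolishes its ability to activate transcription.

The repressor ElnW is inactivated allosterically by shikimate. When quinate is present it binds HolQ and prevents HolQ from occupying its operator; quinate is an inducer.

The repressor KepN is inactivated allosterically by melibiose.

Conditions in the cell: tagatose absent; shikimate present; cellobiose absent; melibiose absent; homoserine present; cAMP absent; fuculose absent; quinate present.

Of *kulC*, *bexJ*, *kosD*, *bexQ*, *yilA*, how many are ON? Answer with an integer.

5

Tagatose is absent, so FenZ is active.
cAMP is absent, so SovN is active.
Activator FenZ is present, so *kulC* is transcribed.
→ *kulC* is ON.
Quinate is present, so HolQ is inactive.
With no repressor bound, *bexJ* is transcribed.
→ *bexJ* is ON.
Fuculose is absent, so KepX is active.
Shikimate is present, so ElnW is inactive.
No repressor is bound and KepX is active, so *kosD* is transcribed.
→ *kosD* is ON.
Cellobiose is absent, so HaxV is active.
No repressor is bound and HaxV is active, so *bexQ* is transcribed.
→ *bexQ* is ON.
Homoserine is present, so KepF is inactive.
Melibiose is absent, so KepN is active.
With repressor KepN bound, *jovH* is not transcribed.
So JovH is not produced.
With no repressor bound, *yilA* is transcribed.
→ *yilA* is ON.
5 of the 5 genes are transcribed.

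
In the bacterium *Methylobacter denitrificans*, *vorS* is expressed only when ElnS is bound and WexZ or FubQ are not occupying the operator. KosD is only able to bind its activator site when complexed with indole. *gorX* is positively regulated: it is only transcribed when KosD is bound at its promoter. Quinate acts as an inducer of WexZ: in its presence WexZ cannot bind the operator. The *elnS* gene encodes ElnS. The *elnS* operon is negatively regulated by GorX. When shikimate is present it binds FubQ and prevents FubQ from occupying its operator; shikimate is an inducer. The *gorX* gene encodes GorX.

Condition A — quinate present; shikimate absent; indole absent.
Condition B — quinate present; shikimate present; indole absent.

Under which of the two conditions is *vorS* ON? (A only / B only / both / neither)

B only

Condition A:
Quinate is present, so WexZ is inactive.
Shikimate is absent, so FubQ is active.
Indole is absent, so KosD is inactive.
Required activator KosD is absent, so *gorX* is not transcribed.
So GorX is not produced.
With no repressor bound, *elnS* is transcribed.
So ElnS is produced and active.
With repressor FubQ bound, *vorS* is not transcribed.
→ *vorS* is OFF in A.
Condition B:
Quinate is present, so WexZ is inactive.
Shikimate is present, so FubQ is inactive.
Indole is absent, so KosD is inactive.
Required activator KosD is absent, so *gorX* is not transcribed.
So GorX is not produced.
With no repressor bound, *elnS* is transcribed.
So ElnS is produced and active.
No repressor is bound and ElnS is active, so *vorS* is transcribed.
→ *vorS* is ON in B.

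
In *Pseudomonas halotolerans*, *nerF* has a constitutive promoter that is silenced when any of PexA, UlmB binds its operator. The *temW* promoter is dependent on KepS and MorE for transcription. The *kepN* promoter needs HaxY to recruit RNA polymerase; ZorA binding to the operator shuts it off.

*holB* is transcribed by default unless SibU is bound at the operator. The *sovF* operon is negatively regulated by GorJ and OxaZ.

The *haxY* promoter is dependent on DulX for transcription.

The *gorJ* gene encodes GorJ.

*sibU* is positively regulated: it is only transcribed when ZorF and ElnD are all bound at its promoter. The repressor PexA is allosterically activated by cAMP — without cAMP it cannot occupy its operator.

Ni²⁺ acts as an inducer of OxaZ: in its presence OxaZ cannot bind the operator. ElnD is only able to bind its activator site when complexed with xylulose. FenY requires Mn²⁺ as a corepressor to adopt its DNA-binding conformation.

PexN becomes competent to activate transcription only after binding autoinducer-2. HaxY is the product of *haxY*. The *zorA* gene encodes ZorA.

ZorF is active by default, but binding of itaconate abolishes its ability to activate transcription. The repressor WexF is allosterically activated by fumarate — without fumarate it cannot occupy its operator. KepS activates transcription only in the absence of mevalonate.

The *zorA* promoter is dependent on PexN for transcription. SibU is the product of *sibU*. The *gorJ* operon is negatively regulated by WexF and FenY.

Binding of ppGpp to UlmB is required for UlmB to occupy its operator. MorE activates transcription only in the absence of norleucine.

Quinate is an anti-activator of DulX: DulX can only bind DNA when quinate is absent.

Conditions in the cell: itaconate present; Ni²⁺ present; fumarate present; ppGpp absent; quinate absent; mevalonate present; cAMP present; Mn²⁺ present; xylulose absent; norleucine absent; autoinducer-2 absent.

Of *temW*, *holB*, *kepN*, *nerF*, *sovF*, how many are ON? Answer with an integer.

3

Mevalonate is present, so KepS is inactive.
Norleucine is absent, so MorE is active.
Required activator KepS is absent, so *temW* is not transcribed.
→ *temW* is OFF.
Itaconate is present, so ZorF is inactive.
Xylulose is absent, so ElnD is inactive.
Required activator ZorF is absent, so *sibU* is not transcribed.
So SibU is not produced.
With no repressor bound, *holB* is transcribed.
→ *holB* is ON.
Autoinducer-2 is absent, so PexN is inactive.
Required activator PexN is absent, so *zorA* is not transcribed.
So ZorA is not produced.
Quinate is absent, so DulX is active.
No repressor is bound and DulX is active, so *haxY* is transcribed.
So HaxY is produced and active.
No repressor is bound and HaxY is active, so *kepN* is transcribed.
→ *kepN* is ON.
cAMP is present, so PexA is active.
ppGpp is absent, so UlmB is inactive.
With repressor PexA bound, *nerF* is not transcribed.
→ *nerF* is OFF.
Fumarate is present, so WexF is active.
Mn²⁺ is present, so FenY is active.
With repressor WexF bound, *gorJ* is not transcribed.
So GorJ is not produced.
Ni²⁺ is present, so OxaZ is inactive.
With no repressor bound, *sovF* is transcribed.
→ *sovF* is ON.
3 of the 5 genes are transcribed.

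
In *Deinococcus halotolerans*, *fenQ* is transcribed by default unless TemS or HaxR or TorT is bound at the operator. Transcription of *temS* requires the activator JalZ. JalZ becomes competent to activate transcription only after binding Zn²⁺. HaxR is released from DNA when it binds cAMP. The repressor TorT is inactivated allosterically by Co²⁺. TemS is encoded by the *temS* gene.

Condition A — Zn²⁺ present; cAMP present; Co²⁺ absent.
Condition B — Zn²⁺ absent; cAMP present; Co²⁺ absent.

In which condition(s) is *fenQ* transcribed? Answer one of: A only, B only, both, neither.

neither

Condition A:
Zn²⁺ is present, so JalZ is active.
No repressor is bound and JalZ is active, so *temS* is transcribed.
So TemS is produced and active.
cAMP is present, so HaxR is inactive.
Co²⁺ is absent, so TorT is active.
With repressor TemS bound, *fenQ* is not transcribed.
→ *fenQ* is OFF in A.
Condition B:
Zn²⁺ is absent, so JalZ is inactive.
Required activator JalZ is absent, so *temS* is not transcribed.
So TemS is not produced.
cAMP is present, so HaxR is inactive.
Co²⁺ is absent, so TorT is active.
With repressor TorT bound, *fenQ* is not transcribed.
→ *fenQ* is OFF in B.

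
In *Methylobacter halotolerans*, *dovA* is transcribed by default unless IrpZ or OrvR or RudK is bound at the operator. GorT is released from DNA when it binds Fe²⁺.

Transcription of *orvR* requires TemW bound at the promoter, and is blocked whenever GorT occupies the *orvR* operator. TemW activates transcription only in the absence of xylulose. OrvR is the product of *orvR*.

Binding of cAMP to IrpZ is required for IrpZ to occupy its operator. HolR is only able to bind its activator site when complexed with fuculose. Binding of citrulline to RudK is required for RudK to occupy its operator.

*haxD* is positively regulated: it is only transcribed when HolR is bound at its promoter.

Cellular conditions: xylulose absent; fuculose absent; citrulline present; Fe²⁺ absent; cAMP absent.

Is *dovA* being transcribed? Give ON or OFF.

OFF

cAMP is absent, so IrpZ is inactive.
Xylulose is absent, so TemW is active.
Fe²⁺ is absent, so GorT is active.
With repressor GorT bound, *orvR* is not transcribed.
So OrvR is not produced.
Citrulline is present, so RudK is active.
With repressor RudK bound, *dovA* is not transcribed.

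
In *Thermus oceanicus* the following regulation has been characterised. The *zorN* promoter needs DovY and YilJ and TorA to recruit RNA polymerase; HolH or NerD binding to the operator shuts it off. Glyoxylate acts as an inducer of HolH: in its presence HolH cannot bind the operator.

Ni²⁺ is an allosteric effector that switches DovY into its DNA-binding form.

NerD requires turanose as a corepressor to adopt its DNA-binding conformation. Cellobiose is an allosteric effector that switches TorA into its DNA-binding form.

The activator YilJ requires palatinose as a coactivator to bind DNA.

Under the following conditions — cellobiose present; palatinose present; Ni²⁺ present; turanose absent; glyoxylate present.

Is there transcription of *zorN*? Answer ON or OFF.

Glyoxylate is present, so HolH is inactive.
Ni²⁺ is present, so DovY is active.
Palatinose is present, so YilJ is active.
Turanose is absent, so NerD is inactive.
Cellobiose is present, so TorA is active.
No repressor is bound and DovY and YilJ and TorA are active, so *zorN* is transcribed.

ON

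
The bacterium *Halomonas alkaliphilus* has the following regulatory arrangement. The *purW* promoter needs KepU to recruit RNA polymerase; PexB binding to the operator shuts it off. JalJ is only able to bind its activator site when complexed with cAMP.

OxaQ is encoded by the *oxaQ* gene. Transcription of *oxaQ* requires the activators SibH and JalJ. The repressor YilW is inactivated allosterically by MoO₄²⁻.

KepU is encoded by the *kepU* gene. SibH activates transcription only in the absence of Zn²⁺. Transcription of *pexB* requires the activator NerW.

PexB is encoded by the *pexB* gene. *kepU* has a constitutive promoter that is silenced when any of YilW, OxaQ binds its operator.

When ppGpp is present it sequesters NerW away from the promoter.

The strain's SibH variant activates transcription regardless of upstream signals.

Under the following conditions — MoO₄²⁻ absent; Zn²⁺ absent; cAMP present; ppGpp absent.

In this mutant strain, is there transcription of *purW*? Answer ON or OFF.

MoO₄²⁻ is absent, so YilW is active.
SibH is constitutively active in this strain.
cAMP is present, so JalJ is active.
No repressor is bound and SibH and JalJ are active, so *oxaQ* is transcribed.
So OxaQ is produced and active.
With repressor YilW bound, *kepU* is not transcribed.
So KepU is not produced.
ppGpp is absent, so NerW is active.
No repressor is bound and NerW is active, so *pexB* is transcribed.
So PexB is produced and active.
With repressor PexB bound, *purW* is not transcribed.

OFF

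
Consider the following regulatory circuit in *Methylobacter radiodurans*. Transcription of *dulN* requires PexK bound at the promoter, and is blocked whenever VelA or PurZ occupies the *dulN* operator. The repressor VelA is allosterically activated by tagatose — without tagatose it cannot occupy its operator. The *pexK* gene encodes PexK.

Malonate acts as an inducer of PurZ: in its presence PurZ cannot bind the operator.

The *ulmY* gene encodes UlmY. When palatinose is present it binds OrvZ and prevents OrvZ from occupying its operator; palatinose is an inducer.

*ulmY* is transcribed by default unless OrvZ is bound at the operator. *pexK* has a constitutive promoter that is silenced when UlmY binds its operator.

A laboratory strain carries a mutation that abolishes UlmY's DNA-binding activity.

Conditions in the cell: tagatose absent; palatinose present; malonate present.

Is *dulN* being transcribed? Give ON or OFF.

Tagatose is absent, so VelA is inactive.
UlmY is non-functional in this strain, so it has no effect.
With no repressor bound, *pexK* is transcribed.
So PexK is produced and active.
Malonate is present, so PurZ is inactive.
No repressor is bound and PexK is active, so *dulN* is transcribed.

ON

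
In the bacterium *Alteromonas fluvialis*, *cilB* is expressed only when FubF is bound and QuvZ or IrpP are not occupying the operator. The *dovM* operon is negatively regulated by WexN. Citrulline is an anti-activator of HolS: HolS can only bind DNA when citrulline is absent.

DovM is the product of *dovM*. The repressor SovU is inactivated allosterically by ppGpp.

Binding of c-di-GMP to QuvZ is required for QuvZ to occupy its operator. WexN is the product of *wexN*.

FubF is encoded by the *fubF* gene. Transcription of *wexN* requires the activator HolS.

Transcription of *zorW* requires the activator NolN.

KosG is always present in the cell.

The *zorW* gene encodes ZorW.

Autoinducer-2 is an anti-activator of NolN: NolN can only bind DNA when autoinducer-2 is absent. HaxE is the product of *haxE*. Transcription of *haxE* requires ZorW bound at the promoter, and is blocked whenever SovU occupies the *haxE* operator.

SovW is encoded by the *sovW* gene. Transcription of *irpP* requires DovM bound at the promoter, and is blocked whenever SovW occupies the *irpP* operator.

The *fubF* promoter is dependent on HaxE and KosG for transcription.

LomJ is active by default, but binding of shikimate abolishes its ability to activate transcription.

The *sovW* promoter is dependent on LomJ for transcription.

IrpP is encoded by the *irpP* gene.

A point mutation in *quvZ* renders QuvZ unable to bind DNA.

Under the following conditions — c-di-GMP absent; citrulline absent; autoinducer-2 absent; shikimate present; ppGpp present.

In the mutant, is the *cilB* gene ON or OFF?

ppGpp is present, so SovU is inactive.
Autoinducer-2 is absent, so NolN is active.
No repressor is bound and NolN is active, so *zorW* is transcribed.
So ZorW is produced and active.
No repressor is bound and ZorW is active, so *haxE* is transcribed.
So HaxE is produced and active.
KosG is produced constitutively and is active.
No repressor is bound and HaxE and KosG are active, so *fubF* is transcribed.
So FubF is produced and active.
QuvZ is non-functional in this strain, so it has no effect.
Shikimate is present, so LomJ is inactive.
Required activator LomJ is absent, so *sovW* is not transcribed.
So SovW is not produced.
Citrulline is absent, so HolS is active.
No repressor is bound and HolS is active, so *wexN* is transcribed.
So WexN is produced and active.
With repressor WexN bound, *dovM* is not transcribed.
So DovM is not produced.
Required activator DovM is absent, so *irpP* is not transcribed.
So IrpP is not produced.
No repressor is bound and FubF is active, so *cilB* is transcribed.

ON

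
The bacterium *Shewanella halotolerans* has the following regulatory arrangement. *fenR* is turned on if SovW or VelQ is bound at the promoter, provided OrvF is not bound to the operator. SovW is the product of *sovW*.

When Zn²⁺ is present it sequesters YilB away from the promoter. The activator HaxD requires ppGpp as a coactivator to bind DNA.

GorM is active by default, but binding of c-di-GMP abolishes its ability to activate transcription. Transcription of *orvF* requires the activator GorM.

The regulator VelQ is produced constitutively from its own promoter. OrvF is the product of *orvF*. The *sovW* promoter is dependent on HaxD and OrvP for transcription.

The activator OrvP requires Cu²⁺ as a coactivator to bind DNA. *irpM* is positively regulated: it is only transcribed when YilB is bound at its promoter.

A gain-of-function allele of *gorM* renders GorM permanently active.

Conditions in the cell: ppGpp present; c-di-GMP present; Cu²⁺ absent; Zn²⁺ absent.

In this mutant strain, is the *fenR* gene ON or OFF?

GorM is constitutively active in this strain.
No repressor is bound and GorM is active, so *orvF* is transcribed.
So OrvF is produced and active.
ppGpp is present, so HaxD is active.
Cu²⁺ is absent, so OrvP is inactive.
Required activator OrvP is absent, so *sovW* is not transcribed.
So SovW is not produced.
VelQ is produced constitutively and is active.
With repressor OrvF bound, *fenR* is not transcribed.

OFF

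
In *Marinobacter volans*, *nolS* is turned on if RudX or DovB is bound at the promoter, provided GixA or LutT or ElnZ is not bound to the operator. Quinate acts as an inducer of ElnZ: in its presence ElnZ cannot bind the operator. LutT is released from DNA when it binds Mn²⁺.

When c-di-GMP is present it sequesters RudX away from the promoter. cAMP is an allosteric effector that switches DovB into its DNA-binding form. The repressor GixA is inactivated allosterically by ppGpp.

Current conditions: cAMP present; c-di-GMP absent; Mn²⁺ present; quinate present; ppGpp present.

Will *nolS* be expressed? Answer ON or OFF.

ON

c-di-GMP is absent, so RudX is active.
ppGpp is present, so GixA is inactive.
cAMP is present, so DovB is active.
Mn²⁺ is present, so LutT is inactive.
Quinate is present, so ElnZ is inactive.
Activator RudX is present, so *nolS* is transcribed.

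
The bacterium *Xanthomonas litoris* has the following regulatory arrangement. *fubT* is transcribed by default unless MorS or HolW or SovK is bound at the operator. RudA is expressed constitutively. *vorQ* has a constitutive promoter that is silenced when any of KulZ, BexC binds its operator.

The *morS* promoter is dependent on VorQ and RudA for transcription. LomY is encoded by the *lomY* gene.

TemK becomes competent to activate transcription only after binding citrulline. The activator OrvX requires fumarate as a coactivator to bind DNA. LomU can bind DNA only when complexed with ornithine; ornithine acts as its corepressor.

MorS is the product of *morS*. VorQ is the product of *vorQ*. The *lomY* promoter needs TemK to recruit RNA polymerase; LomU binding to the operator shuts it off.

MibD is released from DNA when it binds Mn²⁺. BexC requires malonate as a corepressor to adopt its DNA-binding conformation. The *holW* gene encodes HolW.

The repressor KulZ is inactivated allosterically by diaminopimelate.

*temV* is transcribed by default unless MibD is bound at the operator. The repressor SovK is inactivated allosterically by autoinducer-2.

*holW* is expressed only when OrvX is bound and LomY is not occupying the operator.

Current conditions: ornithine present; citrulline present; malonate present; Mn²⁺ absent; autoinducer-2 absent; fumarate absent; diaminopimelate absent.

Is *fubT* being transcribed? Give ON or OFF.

OFF

Diaminopimelate is absent, so KulZ is active.
Malonate is present, so BexC is active.
With repressor KulZ bound, *vorQ* is not transcribed.
So VorQ is not produced.
RudA is produced constitutively and is active.
Required activator VorQ is absent, so *morS* is not transcribed.
So MorS is not produced.
Fumarate is absent, so OrvX is inactive.
Ornithine is present, so LomU is active.
Citrulline is present, so TemK is active.
With repressor LomU bound, *lomY* is not transcribed.
So LomY is not produced.
Required activator OrvX is absent, so *holW* is not transcribed.
So HolW is not produced.
Autoinducer-2 is absent, so SovK is active.
With repressor SovK bound, *fubT* is not transcribed.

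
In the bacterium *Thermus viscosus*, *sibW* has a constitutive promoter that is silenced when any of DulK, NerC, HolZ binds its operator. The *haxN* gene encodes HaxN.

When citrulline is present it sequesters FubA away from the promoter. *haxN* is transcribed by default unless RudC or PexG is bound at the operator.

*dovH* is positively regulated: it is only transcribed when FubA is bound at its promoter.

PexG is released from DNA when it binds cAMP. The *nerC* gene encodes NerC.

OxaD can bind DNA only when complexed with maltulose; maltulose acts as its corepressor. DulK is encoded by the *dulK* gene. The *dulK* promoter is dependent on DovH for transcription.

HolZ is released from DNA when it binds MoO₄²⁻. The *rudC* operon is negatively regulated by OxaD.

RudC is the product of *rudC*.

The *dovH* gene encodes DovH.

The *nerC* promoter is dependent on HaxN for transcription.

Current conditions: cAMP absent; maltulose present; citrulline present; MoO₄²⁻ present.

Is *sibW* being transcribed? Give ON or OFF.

Citrulline is present, so FubA is inactive.
Required activator FubA is absent, so *dovH* is not transcribed.
So DovH is not produced.
Required activator DovH is absent, so *dulK* is not transcribed.
So DulK is not produced.
Maltulose is present, so OxaD is active.
With repressor OxaD bound, *rudC* is not transcribed.
So RudC is not produced.
cAMP is absent, so PexG is active.
With repressor PexG bound, *haxN* is not transcribed.
So HaxN is not produced.
Required activator HaxN is absent, so *nerC* is not transcribed.
So NerC is not produced.
MoO₄²⁻ is present, so HolZ is inactive.
With no repressor bound, *sibW* is transcribed.

ON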